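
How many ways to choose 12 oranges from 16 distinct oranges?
C(16,12) = 16!/(12!×4!) = 1820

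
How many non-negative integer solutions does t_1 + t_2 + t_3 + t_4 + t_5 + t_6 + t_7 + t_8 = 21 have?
C(21+8-1, 8-1) = C(28, 7) = 1184040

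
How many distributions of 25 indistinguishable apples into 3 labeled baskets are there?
C(25+3-1, 3-1) = C(27, 2) = 351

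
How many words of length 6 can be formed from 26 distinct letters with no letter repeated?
P(26,6) = 26!/(26-6)! = 165765600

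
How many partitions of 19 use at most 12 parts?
By conjugation, equals partitions of 19 into parts ≤ 12. Let r_j(i) = number of partitions of i into parts ≤ j, for i = 0..19. r_1(i) = 1 for all i; r_j(i) = r_{j-1}(i) + r_j(i-j). Rows j = 2..12: ≤2: 1 1 2 2 3 3 4 4 5 5 6 6 7 7 8 8 9 9 10 10; ≤3: 1 1 2 3 4 5 7 8 10 12 14 16 19 21 24 27 30 33 37 40; ≤4: 1 1 2 3 5 6 9 11 15 18 23 27 34 39 47 54 64 72 84 94; ≤5: 1 1 2 3 5 7 10 13 18 23 30 37 47 57 70 84 101 119 141 164; ≤6: 1 1 2 3 5 7 11 14 20 26 35 44 58 71 90 110 136 163 199 235; ≤7: 1 1 2 3 5 7 11 15 21 28 38 49 65 82 105 131 164 201 248 300; ≤8: 1 1 2 3 5 7 11 15 22 29 40 52 70 89 116 146 186 230 288 352; ≤9: 1 1 2 3 5 7 11 15 22 30 41 54 73 94 123 157 201 252 318 393; ≤10: 1 1 2 3 5 7 11 15 22 30 42 55 75 97 128 164 212 267 340 423; ≤11: 1 1 2 3 5 7 11 15 22 30 42 56 76 99 131 169 219 278 355 445; ≤12: 1 1 2 3 5 7 11 15 22 30 42 56 77 100 133 172 224 285 366 460. r_12(19) = 460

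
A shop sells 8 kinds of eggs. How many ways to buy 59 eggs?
C(59+8-1, 8-1) = C(66, 7) = 778789440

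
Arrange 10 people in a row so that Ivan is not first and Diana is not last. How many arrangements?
By inclusion-exclusion: 10! - 2×(10-1)! + (10-2)! = 3628800 - 725760 + 40320 = 2943360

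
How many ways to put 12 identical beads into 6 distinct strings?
C(12+6-1, 6-1) = C(17, 5) = 6188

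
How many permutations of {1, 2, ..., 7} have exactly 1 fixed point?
Choose the 1 fixed point C(7,1) = 7, derange the rest: !6 = Σ_{j=0}^{6} (-1)^j·6!/j! = 720 - 720 + 360 - 120 + 30 - 6 + 1 = 265. Product = 7 × 265 = 1855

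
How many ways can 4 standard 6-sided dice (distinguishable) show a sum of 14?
Coefficient of x^14 in (x + x² + ... + x^6)^4. By inclusion-exclusion on dice exceeding 6: Σ_j (-1)^j C(4,j)·C(14-1-6j, 3) = C(4,0)·C(13,3) - C(4,1)·C(7,3) = 1·286 - 4·35 = 146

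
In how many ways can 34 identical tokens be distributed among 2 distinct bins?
C(34+2-1, 2-1) = C(35, 1) = 35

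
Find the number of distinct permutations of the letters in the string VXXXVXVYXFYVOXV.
15! / (6! × 5! × 2! × 1! × 1!) = 7567560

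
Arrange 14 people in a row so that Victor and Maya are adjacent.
Treat as block: (14-1)! × 2! = 6227020800 × 2 = 12454041600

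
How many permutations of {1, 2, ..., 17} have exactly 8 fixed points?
Choose the 8 fixed points C(17,8) = 24310, derange the rest: !9 = Σ_{j=0}^{9} (-1)^j·9!/j! = 362880 - 362880 + 181440 - 60480 + 15120 - 3024 + 504 - 72 + 9 - 1 = 133496. Product = 24310 × 133496 = 3245287760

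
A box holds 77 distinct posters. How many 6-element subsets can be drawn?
C(77,6) = 77!/(6!×71!) = 237093780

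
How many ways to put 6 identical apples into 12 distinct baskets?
C(6+12-1, 12-1) = C(17, 11) = 12376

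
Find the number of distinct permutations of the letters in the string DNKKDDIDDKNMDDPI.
16! / (2! × 1! × 2! × 7! × 3! × 1!) = 172972800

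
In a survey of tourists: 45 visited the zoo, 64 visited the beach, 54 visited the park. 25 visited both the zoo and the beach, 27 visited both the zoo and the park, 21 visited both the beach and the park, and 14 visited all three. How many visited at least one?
|A∪B∪C| = 45+64+54-25-27-21+14 = 104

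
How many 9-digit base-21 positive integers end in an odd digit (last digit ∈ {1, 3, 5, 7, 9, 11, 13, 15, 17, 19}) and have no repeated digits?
Last∈{1,3,5,7,9,11,13,15,17,19}. Last=0: 0. Last nonzero: 10×19×P(19,7) = 48251548800. Total = 48251548800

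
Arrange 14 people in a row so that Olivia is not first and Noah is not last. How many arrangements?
By inclusion-exclusion: 14! - 2×(14-1)! + (14-2)! = 87178291200 - 12454041600 + 479001600 = 75203251200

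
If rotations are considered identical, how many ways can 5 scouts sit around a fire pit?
Circular: fix one position, arrange the rest. (5-1)! = 24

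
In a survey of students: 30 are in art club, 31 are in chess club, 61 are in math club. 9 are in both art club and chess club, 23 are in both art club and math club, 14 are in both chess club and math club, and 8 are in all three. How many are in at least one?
|A∪B∪C| = 30+31+61-9-23-14+8 = 84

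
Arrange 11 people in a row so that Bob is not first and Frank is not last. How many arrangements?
By inclusion-exclusion: 11! - 2×(11-1)! + (11-2)! = 39916800 - 7257600 + 362880 = 33022080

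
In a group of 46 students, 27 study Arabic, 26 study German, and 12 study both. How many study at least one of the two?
|A∪B| = |A| + |B| - |A∩B| = 27 + 26 - 12 = 41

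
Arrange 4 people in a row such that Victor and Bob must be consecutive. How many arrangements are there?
Treat the 2 as one block: (4-2+1)! × 2! = 6 × 2 = 12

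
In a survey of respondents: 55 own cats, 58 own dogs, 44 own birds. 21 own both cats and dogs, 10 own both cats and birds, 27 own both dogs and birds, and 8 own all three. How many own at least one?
|A∪B∪C| = 55+58+44-21-10-27+8 = 107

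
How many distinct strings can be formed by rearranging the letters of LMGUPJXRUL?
10! / (1! × 1! × 1! × 2! × 1! × 1! × 1! × 2!) = 907200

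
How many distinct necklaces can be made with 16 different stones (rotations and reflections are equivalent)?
(16-1)!/2 = 1307674368000/2 = 653837184000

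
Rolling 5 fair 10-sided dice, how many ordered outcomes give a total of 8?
Coefficient of x^8 in (x + x² + ... + x^10)^5. By inclusion-exclusion on dice exceeding 10: Σ_j (-1)^j C(5,j)·C(8-1-10j, 4) = C(5,0)·C(7,4) = 1·35 = 35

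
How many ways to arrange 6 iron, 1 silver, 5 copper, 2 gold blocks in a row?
14! / (6! × 1! × 5! × 2!) = 504504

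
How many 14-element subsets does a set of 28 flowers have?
C(28,14) = 28!/(14!×14!) = 40116600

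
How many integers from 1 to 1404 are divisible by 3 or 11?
⌊1404/3⌋ + ⌊1404/11⌋ - ⌊1404/33⌋ = 468 + 127 - 42 = 553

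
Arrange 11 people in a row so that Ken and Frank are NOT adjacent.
Total - adjacent = 11! - (11-1)!×2 = 39916800 - 7257600 = 32659200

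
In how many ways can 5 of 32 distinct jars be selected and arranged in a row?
P(32,5) = 32!/(32-5)! = 24165120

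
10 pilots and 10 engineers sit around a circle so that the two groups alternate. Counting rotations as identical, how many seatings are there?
Fix one of the pilots: (10-1)! ways for the remaining pilots, × 10! ways for the engineers = 362880 × 3628800 = 1316818944000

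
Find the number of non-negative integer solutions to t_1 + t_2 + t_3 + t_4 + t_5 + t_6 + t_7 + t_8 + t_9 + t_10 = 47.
C(47+10-1, 10-1) = C(56, 9) = 7575968400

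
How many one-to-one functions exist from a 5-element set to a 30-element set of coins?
P(30,5) = 30!/(30-5)! = 17100720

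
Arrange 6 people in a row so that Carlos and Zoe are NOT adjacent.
Total - adjacent = 6! - (6-1)!×2 = 720 - 240 = 480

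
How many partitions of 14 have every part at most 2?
Let r_j(i) = number of partitions of i into parts ≤ j, for i = 0..14. r_1(i) = 1 for all i; r_j(i) = r_{j-1}(i) + r_j(i-j). Rows j = 2..2: ≤2: 1 1 2 2 3 3 4 4 5 5 6 6 7 7 8. r_2(14) = 8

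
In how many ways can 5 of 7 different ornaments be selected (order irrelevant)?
C(7,5) = 7!/(5!×2!) = 21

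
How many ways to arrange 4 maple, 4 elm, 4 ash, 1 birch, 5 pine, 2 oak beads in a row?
20! / (4! × 4! × 4! × 1! × 5! × 2!) = 733296564000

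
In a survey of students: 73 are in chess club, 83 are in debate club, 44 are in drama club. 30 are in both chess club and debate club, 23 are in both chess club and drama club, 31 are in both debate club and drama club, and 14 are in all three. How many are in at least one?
|A∪B∪C| = 73+83+44-30-23-31+14 = 130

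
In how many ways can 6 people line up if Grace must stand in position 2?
Fix one position: (6-1)! = 120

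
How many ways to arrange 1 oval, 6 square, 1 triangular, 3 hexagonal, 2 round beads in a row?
13! / (1! × 6! × 1! × 3! × 2!) = 720720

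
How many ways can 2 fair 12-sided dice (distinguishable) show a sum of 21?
Coefficient of x^21 in (x + x² + ... + x^12)^2. By inclusion-exclusion on dice exceeding 12: Σ_j (-1)^j C(2,j)·C(21-1-12j, 1) = C(2,0)·C(20,1) - C(2,1)·C(8,1) = 1·20 - 2·8 = 4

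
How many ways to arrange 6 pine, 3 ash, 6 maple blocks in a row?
15! / (6! × 3! × 6!) = 420420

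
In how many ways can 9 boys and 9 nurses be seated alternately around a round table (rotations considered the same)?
Fix one of the boys: (9-1)! ways for the remaining boys, × 9! ways for the nurses = 40320 × 362880 = 14631321600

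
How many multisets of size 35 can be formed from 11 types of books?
C(35+11-1, 11-1) = C(45, 10) = 3190187286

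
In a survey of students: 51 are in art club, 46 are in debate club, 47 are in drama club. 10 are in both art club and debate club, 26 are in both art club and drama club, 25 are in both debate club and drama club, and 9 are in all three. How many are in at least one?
|A∪B∪C| = 51+46+47-10-26-25+9 = 92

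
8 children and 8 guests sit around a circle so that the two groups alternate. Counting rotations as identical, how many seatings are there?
Fix one of the children: (8-1)! ways for the remaining children, × 8! ways for the guests = 5040 × 40320 = 203212800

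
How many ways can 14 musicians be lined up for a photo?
14! = 87178291200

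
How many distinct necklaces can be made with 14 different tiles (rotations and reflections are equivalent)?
(14-1)!/2 = 6227020800/2 = 3113510400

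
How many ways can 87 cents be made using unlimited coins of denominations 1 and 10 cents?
Coefficient of x^87 in 1/(1-x^1) · 1/(1-x^10). Use j coins of 10 for j = 0..⌊87/10⌋ = 8, the rest in 1s: 8 + 1 = 9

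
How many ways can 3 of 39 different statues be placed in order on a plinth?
P(39,3) = 39!/(39-3)! = 54834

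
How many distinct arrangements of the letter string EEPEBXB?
7! / (1! × 1! × 2! × 3!) = 420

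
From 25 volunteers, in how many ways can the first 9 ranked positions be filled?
P(25,9) = 25!/(25-9)! = 741354768000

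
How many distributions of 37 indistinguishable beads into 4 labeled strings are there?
C(37+4-1, 4-1) = C(40, 3) = 9880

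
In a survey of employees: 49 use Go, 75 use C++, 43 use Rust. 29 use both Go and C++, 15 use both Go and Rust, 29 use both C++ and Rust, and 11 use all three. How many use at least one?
|A∪B∪C| = 49+75+43-29-15-29+11 = 105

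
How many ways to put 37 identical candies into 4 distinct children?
C(37+4-1, 4-1) = C(40, 3) = 9880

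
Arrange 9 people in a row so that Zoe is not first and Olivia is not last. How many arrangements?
By inclusion-exclusion: 9! - 2×(9-1)! + (9-2)! = 362880 - 80640 + 5040 = 287280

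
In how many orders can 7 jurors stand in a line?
7! = 5040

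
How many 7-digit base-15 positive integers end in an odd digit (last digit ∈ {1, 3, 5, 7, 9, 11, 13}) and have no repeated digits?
Last∈{1,3,5,7,9,11,13}. Last=0: 0. Last nonzero: 7×13×P(13,5) = 14054040. Total = 14054040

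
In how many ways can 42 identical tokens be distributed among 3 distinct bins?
C(42+3-1, 3-1) = C(44, 2) = 946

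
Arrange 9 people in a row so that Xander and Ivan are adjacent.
Treat as block: (9-1)! × 2! = 40320 × 2 = 80640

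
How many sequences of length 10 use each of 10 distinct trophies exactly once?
10! = 3628800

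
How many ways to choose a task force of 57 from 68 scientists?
C(68,57) = 68!/(57!×11!) = 1533058025824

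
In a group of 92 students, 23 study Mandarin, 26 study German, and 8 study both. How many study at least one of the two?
|A∪B| = |A| + |B| - |A∩B| = 23 + 26 - 8 = 41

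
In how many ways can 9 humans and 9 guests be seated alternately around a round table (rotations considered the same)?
Fix one of the humans: (9-1)! ways for the remaining humans, × 9! ways for the guests = 40320 × 362880 = 14631321600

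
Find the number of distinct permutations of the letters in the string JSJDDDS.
7! / (2! × 3! × 2!) = 210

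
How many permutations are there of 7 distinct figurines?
7! = 5040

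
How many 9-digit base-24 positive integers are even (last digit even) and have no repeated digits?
Last∈{0,2,4,6,8,10,12,14,16,18,20,22}. Last=0: 19769460480. Last nonzero: 11×22×P(22,7) = 208009105920. Total = 227778566400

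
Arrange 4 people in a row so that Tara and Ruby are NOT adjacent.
Total - adjacent = 4! - (4-1)!×2 = 24 - 12 = 12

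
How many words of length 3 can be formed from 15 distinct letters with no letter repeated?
P(15,3) = 15!/(15-3)! = 2730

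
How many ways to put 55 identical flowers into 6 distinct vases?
C(55+6-1, 6-1) = C(60, 5) = 5461512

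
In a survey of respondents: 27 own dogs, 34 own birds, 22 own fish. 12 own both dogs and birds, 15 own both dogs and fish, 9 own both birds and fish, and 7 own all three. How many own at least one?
|A∪B∪C| = 27+34+22-12-15-9+7 = 54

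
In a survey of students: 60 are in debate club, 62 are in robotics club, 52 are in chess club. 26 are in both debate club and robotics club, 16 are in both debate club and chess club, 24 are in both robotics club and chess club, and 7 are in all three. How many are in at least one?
|A∪B∪C| = 60+62+52-26-16-24+7 = 115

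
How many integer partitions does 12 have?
Pentagonal recurrence p(n) = p(n-1) + p(n-2) - p(n-5) - p(n-7) + p(n-12) + p(n-15) - ... gives p(0..11) = 1, 1, 2, 3, 5, 7, 11, 15, 22, 30, 42, 56. p(12) = p(11) + p(10) - p(7) - p(5) + p(0) = 56 + 42 - 15 - 7 + 1 = 77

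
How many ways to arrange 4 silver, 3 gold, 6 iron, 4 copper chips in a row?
17! / (4! × 3! × 6! × 4!) = 142942800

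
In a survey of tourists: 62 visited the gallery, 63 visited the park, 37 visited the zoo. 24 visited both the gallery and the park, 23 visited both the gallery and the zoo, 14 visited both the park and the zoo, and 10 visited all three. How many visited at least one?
|A∪B∪C| = 62+63+37-24-23-14+10 = 111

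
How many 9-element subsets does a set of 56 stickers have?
C(56,9) = 56!/(9!×47!) = 7575968400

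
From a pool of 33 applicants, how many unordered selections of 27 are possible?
C(33,27) = 33!/(27!×6!) = 1107568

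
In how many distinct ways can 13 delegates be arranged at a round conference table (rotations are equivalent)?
Circular: fix one position, arrange the rest. (13-1)! = 479001600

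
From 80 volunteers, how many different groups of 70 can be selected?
C(80,70) = 80!/(70!×10!) = 1646492110120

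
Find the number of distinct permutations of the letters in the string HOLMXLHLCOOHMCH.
15! / (2! × 2! × 1! × 4! × 3! × 3!) = 378378000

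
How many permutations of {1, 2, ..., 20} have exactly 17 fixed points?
Choose the 17 fixed points C(20,17) = 1140, derange the rest: !3 = Σ_{j=0}^{3} (-1)^j·3!/j! = 6 - 6 + 3 - 1 = 2. Product = 1140 × 2 = 2280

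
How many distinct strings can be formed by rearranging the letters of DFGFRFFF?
8! / (1! × 1! × 1! × 5!) = 336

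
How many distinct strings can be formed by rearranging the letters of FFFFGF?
6! / (1! × 5!) = 6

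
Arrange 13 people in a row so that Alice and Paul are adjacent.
Treat as block: (13-1)! × 2! = 479001600 × 2 = 958003200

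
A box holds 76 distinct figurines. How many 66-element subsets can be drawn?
C(76,66) = 76!/(66!×10!) = 954526728530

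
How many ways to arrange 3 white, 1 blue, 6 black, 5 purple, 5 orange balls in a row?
20! / (3! × 1! × 6! × 5! × 5!) = 39109150080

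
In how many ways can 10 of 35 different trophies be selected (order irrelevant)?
C(35,10) = 35!/(10!×25!) = 183579396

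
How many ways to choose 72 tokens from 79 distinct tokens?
C(79,72) = 79!/(72!×7!) = 2898753715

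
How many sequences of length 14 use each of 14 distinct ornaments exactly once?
14! = 87178291200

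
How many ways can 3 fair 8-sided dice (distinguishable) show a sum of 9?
Coefficient of x^9 in (x + x² + ... + x^8)^3. By inclusion-exclusion on dice exceeding 8: Σ_j (-1)^j C(3,j)·C(9-1-8j, 2) = C(3,0)·C(8,2) = 1·28 = 28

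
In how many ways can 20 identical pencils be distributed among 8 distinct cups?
C(20+8-1, 8-1) = C(27, 7) = 888030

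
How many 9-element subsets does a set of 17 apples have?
C(17,9) = 17!/(9!×8!) = 24310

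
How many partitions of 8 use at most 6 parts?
By conjugation, equals partitions of 8 into parts ≤ 6. Let r_j(i) = number of partitions of i into parts ≤ j, for i = 0..8. r_1(i) = 1 for all i; r_j(i) = r_{j-1}(i) + r_j(i-j). Rows j = 2..6: ≤2: 1 1 2 2 3 3 4 4 5; ≤3: 1 1 2 3 4 5 7 8 10; ≤4: 1 1 2 3 5 6 9 11 15; ≤5: 1 1 2 3 5 7 10 13 18; ≤6: 1 1 2 3 5 7 11 14 20. r_6(8) = 20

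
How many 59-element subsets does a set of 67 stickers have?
C(67,59) = 67!/(59!×8!) = 6522361560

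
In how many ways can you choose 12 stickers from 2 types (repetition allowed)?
C(12+2-1, 2-1) = C(13, 1) = 13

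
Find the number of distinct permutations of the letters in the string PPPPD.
5! / (4! × 1!) = 5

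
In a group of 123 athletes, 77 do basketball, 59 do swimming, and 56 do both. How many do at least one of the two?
|A∪B| = |A| + |B| - |A∩B| = 77 + 59 - 56 = 80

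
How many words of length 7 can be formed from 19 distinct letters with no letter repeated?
P(19,7) = 19!/(19-7)! = 253955520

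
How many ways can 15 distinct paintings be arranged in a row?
15! = 1307674368000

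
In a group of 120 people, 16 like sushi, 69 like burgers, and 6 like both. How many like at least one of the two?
|A∪B| = |A| + |B| - |A∩B| = 16 + 69 - 6 = 79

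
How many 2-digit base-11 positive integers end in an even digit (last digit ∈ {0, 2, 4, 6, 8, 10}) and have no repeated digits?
Last∈{0,2,4,6,8,10}. Last=0: 10. Last nonzero: 5×9×P(9,0) = 45. Total = 55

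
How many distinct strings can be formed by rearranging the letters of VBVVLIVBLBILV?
13! / (3! × 2! × 3! × 5!) = 720720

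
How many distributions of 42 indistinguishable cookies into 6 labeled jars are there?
C(42+6-1, 6-1) = C(47, 5) = 1533939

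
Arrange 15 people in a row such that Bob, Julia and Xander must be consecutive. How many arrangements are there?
Treat the 3 as one block: (15-3+1)! × 3! = 6227020800 × 6 = 37362124800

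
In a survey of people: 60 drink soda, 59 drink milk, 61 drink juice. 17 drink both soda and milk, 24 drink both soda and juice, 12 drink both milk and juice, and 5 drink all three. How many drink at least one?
|A∪B∪C| = 60+59+61-17-24-12+5 = 132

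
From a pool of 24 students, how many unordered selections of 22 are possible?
C(24,22) = 24!/(22!×2!) = 276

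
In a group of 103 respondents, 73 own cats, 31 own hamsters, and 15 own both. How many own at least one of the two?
|A∪B| = |A| + |B| - |A∩B| = 73 + 31 - 15 = 89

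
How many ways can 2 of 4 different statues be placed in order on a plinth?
P(4,2) = 4!/(4-2)! = 12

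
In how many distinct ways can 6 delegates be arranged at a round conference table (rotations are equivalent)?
Circular: fix one position, arrange the rest. (6-1)! = 120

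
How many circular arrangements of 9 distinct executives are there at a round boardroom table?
Circular: fix one position, arrange the rest. (9-1)! = 40320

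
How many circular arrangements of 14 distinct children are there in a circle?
Circular: fix one position, arrange the rest. (14-1)! = 6227020800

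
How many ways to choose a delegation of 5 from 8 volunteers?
C(8,5) = 8!/(5!×3!) = 56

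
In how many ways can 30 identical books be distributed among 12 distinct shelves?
C(30+12-1, 12-1) = C(41, 11) = 3159461968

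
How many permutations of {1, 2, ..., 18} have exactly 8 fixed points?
Choose the 8 fixed points C(18,8) = 43758, derange the rest: !10 = Σ_{j=0}^{10} (-1)^j·10!/j! = 3628800 - 3628800 + 1814400 - 604800 + 151200 - 30240 + 5040 - 720 + 90 - 10 + 1 = 1334961. Product = 43758 × 1334961 = 58415223438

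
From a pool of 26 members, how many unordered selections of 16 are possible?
C(26,16) = 26!/(16!×10!) = 5311735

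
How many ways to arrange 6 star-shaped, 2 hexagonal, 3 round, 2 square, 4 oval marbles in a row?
17! / (6! × 2! × 3! × 2! × 4!) = 857656800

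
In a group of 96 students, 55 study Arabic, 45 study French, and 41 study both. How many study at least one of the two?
|A∪B| = |A| + |B| - |A∩B| = 55 + 45 - 41 = 59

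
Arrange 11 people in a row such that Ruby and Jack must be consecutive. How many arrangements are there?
Treat the 2 as one block: (11-2+1)! × 2! = 3628800 × 2 = 7257600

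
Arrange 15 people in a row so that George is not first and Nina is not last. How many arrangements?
By inclusion-exclusion: 15! - 2×(15-1)! + (15-2)! = 1307674368000 - 174356582400 + 6227020800 = 1139544806400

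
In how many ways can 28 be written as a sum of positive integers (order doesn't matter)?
Pentagonal recurrence p(n) = p(n-1) + p(n-2) - p(n-5) - p(n-7) + p(n-12) + p(n-15) - ... gives p(0..27) = 1, 1, 2, 3, 5, 7, 11, 15, 22, 30, 42, 56, 77, 101, 135, 176, 231, 297, 385, 490, 627, 792, 1002, 1255, 1575, 1958, 2436, 3010. p(28) = p(27) + p(26) - p(23) - p(21) + p(16) + p(13) - p(6) - p(2) = 3010 + 2436 - 1255 - 792 + 231 + 101 - 11 - 2 = 3718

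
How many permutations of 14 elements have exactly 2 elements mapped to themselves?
Choose the 2 fixed points C(14,2) = 91, derange the rest: !12 = Σ_{j=0}^{12} (-1)^j·12!/j! = 479001600 - 479001600 + 239500800 - 79833600 + 19958400 - 3991680 + 665280 - 95040 + 11880 - 1320 + 132 - 12 + 1 = 176214841. Product = 91 × 176214841 = 16035550531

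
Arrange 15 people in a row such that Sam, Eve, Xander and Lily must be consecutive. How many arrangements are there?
Treat the 4 as one block: (15-4+1)! × 4! = 479001600 × 24 = 11496038400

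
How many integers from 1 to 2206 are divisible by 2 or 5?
⌊2206/2⌋ + ⌊2206/5⌋ - ⌊2206/10⌋ = 1103 + 441 - 220 = 1324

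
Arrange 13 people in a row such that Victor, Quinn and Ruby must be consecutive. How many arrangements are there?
Treat the 3 as one block: (13-3+1)! × 3! = 39916800 × 6 = 239500800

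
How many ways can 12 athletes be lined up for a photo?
12! = 479001600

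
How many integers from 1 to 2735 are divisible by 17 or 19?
⌊2735/17⌋ + ⌊2735/19⌋ - ⌊2735/323⌋ = 160 + 143 - 8 = 295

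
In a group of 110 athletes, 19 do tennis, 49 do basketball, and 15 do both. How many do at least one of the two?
|A∪B| = |A| + |B| - |A∩B| = 19 + 49 - 15 = 53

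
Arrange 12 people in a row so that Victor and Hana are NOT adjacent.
Total - adjacent = 12! - (12-1)!×2 = 479001600 - 79833600 = 399168000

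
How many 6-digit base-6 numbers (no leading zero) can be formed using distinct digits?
First digit: 5 choices (nonzero). Then descending: 5 × 5 × 4 × 3 × 2 × 1 = 600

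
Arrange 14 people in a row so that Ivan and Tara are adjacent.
Treat as block: (14-1)! × 2! = 6227020800 × 2 = 12454041600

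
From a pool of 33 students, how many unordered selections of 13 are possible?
C(33,13) = 33!/(13!×20!) = 573166440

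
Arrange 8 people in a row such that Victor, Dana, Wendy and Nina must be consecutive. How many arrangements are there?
Treat the 4 as one block: (8-4+1)! × 4! = 120 × 24 = 2880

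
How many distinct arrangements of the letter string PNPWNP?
6! / (3! × 2! × 1!) = 60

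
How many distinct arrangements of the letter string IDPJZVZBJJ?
10! / (1! × 1! × 2! × 1! × 3! × 1! × 1!) = 302400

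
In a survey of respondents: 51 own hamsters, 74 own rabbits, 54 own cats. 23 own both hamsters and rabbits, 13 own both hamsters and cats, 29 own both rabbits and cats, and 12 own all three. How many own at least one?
|A∪B∪C| = 51+74+54-23-13-29+12 = 126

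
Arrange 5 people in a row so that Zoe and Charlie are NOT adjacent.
Total - adjacent = 5! - (5-1)!×2 = 120 - 48 = 72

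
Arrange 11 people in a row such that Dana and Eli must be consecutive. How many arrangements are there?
Treat the 2 as one block: (11-2+1)! × 2! = 3628800 × 2 = 7257600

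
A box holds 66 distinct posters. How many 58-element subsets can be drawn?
C(66,58) = 66!/(58!×8!) = 5743572120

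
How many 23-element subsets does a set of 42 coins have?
C(42,23) = 42!/(23!×19!) = 446775310800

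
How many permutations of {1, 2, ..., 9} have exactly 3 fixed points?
Choose the 3 fixed points C(9,3) = 84, derange the rest: !6 = Σ_{j=0}^{6} (-1)^j·6!/j! = 720 - 720 + 360 - 120 + 30 - 6 + 1 = 265. Product = 84 × 265 = 22260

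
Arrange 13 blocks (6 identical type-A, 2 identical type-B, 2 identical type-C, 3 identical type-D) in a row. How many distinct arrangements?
13! / (6! × 2! × 2! × 3!) = 360360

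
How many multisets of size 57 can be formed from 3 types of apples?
C(57+3-1, 3-1) = C(59, 2) = 1711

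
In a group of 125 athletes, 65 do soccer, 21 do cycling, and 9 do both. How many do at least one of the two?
|A∪B| = |A| + |B| - |A∩B| = 65 + 21 - 9 = 77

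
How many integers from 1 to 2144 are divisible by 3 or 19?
⌊2144/3⌋ + ⌊2144/19⌋ - ⌊2144/57⌋ = 714 + 112 - 37 = 789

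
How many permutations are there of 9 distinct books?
9! = 362880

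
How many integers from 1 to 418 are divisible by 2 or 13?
⌊418/2⌋ + ⌊418/13⌋ - ⌊418/26⌋ = 209 + 32 - 16 = 225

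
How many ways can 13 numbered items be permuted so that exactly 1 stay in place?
Choose the 1 fixed point C(13,1) = 13, derange the rest: !12 = Σ_{j=0}^{12} (-1)^j·12!/j! = 479001600 - 479001600 + 239500800 - 79833600 + 19958400 - 3991680 + 665280 - 95040 + 11880 - 1320 + 132 - 12 + 1 = 176214841. Product = 13 × 176214841 = 2290792933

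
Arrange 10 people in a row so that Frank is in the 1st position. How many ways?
Fix one position: (10-1)! = 362880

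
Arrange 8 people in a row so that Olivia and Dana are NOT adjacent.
Total - adjacent = 8! - (8-1)!×2 = 40320 - 10080 = 30240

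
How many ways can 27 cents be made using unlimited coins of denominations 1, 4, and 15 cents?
Coefficient of x^27 in 1/(1-x^1) · 1/(1-x^4) · 1/(1-x^15). Case on j = number of 15-cent coins (j = 0..1); remainder r = 27 - 15j is made from {1,4} in ⌊r/4⌋+1 ways. r = 27, 12 → 7 + 4 = 11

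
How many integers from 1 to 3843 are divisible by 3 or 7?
⌊3843/3⌋ + ⌊3843/7⌋ - ⌊3843/21⌋ = 1281 + 549 - 183 = 1647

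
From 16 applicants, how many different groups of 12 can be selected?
C(16,12) = 16!/(12!×4!) = 1820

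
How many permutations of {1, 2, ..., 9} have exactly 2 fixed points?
Choose the 2 fixed points C(9,2) = 36, derange the rest: !7 = Σ_{j=0}^{7} (-1)^j·7!/j! = 5040 - 5040 + 2520 - 840 + 210 - 42 + 7 - 1 = 1854. Product = 36 × 1854 = 66744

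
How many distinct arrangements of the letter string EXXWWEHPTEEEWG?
14! / (2! × 1! × 1! × 5! × 3! × 1! × 1!) = 60540480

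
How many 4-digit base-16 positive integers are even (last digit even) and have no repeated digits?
Last∈{0,2,4,6,8,10,12,14}. Last=0: 2730. Last nonzero: 7×14×P(14,2) = 17836. Total = 20566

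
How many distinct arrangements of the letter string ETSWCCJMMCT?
11! / (3! × 2! × 2! × 1! × 1! × 1! × 1!) = 1663200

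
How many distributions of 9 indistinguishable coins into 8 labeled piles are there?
C(9+8-1, 8-1) = C(16, 7) = 11440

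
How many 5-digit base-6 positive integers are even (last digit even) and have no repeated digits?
Last∈{0,2,4}. Last=0: 120. Last nonzero: 2×4×P(4,3) = 192. Total = 312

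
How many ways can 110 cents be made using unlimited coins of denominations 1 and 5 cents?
Coefficient of x^110 in 1/(1-x^1) · 1/(1-x^5). Use j coins of 5 for j = 0..⌊110/5⌋ = 22, the rest in 1s: 22 + 1 = 23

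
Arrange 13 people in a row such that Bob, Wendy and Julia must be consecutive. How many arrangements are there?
Treat the 3 as one block: (13-3+1)! × 3! = 39916800 × 6 = 239500800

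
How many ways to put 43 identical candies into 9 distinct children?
C(43+9-1, 9-1) = C(51, 8) = 636763050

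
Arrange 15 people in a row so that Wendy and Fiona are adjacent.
Treat as block: (15-1)! × 2! = 87178291200 × 2 = 174356582400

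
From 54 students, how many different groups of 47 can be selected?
C(54,47) = 54!/(47!×7!) = 177100560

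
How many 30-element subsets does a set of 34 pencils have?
C(34,30) = 34!/(30!×4!) = 46376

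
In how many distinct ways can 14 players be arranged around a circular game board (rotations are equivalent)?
Circular: fix one position, arrange the rest. (14-1)! = 6227020800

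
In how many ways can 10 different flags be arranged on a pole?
10! = 3628800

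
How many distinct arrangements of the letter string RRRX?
4! / (1! × 3!) = 4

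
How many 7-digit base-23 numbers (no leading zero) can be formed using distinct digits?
First digit: 22 choices (nonzero). Then descending: 22 × 22 × 21 × 20 × 19 × 18 × 17 = 1181869920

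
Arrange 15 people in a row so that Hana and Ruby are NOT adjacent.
Total - adjacent = 15! - (15-1)!×2 = 1307674368000 - 174356582400 = 1133317785600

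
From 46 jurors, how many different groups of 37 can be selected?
C(46,37) = 46!/(37!×9!) = 1101716330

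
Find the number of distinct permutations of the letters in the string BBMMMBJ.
7! / (3! × 3! × 1!) = 140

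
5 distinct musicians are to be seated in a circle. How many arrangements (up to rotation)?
Circular: fix one position, arrange the rest. (5-1)! = 24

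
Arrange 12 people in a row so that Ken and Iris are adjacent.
Treat as block: (12-1)! × 2! = 39916800 × 2 = 79833600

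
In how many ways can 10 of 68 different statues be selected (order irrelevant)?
C(68,10) = 68!/(10!×58!) = 290752384208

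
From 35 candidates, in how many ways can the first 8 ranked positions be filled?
P(35,8) = 35!/(35-8)! = 948964262400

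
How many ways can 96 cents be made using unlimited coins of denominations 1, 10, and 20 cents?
Coefficient of x^96 in 1/(1-x^1) · 1/(1-x^10) · 1/(1-x^20). Case on j = number of 20-cent coins (j = 0..4); remainder r = 96 - 20j is made from {1,10} in ⌊r/10⌋+1 ways. r = 96, 76, 56, 36, 16 → 10 + 8 + 6 + 4 + 2 = 30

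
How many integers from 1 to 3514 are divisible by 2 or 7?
⌊3514/2⌋ + ⌊3514/7⌋ - ⌊3514/14⌋ = 1757 + 502 - 251 = 2008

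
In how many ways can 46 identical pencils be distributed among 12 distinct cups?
C(46+12-1, 12-1) = C(57, 11) = 184509266760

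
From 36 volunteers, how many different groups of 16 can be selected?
C(36,16) = 36!/(16!×20!) = 7307872110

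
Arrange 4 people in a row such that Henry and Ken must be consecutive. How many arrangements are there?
Treat the 2 as one block: (4-2+1)! × 2! = 6 × 2 = 12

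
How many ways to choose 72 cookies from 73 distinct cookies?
C(73,72) = 73!/(72!×1!) = 73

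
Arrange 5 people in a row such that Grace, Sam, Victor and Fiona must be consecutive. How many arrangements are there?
Treat the 4 as one block: (5-4+1)! × 4! = 2 × 24 = 48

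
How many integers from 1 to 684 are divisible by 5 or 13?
⌊684/5⌋ + ⌊684/13⌋ - ⌊684/65⌋ = 136 + 52 - 10 = 178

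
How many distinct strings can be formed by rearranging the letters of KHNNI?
5! / (1! × 2! × 1! × 1!) = 60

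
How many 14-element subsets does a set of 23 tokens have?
C(23,14) = 23!/(14!×9!) = 817190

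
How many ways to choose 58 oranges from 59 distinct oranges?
C(59,58) = 59!/(58!×1!) = 59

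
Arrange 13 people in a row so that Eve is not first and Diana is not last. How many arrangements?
By inclusion-exclusion: 13! - 2×(13-1)! + (13-2)! = 6227020800 - 958003200 + 39916800 = 5308934400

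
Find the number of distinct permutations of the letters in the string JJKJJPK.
7! / (1! × 4! × 2!) = 105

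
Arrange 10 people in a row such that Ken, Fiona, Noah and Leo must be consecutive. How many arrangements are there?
Treat the 4 as one block: (10-4+1)! × 4! = 5040 × 24 = 120960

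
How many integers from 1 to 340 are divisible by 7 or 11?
⌊340/7⌋ + ⌊340/11⌋ - ⌊340/77⌋ = 48 + 30 - 4 = 74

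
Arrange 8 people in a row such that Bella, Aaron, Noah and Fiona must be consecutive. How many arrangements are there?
Treat the 4 as one block: (8-4+1)! × 4! = 120 × 24 = 2880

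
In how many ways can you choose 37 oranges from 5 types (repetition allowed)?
C(37+5-1, 5-1) = C(41, 4) = 101270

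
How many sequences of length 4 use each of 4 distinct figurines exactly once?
4! = 24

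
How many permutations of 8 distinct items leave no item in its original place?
!8 = Σ_{j=0}^{8} (-1)^j·8!/j! = 40320 - 40320 + 20160 - 6720 + 1680 - 336 + 56 - 8 + 1 = 14833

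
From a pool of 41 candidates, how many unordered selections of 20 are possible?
C(41,20) = 41!/(20!×21!) = 269128937220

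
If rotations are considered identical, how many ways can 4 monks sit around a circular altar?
Circular: fix one position, arrange the rest. (4-1)! = 6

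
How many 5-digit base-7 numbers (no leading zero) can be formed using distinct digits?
First digit: 6 choices (nonzero). Then descending: 6 × 6 × 5 × 4 × 3 = 2160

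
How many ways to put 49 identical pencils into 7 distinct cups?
C(49+7-1, 7-1) = C(55, 6) = 28989675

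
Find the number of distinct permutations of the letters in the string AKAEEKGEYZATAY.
14! / (3! × 1! × 1! × 2! × 1! × 4! × 2!) = 151351200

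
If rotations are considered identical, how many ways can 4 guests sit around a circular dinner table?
Circular: fix one position, arrange the rest. (4-1)! = 6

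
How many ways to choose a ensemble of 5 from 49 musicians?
C(49,5) = 49!/(5!×44!) = 1906884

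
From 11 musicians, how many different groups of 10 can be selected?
C(11,10) = 11!/(10!×1!) = 11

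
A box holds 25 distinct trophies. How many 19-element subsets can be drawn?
C(25,19) = 25!/(19!×6!) = 177100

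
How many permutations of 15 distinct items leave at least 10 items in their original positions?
Exactly j fixed points: C(15,j)·!(15-j); sum over j ≥ 10 (derangement numbers via !m = (m-1)·(!(m-1) + !(m-2)): !0..!5 = 1, 0, 1, 2, 9, 44). Σ_{j=10}^{15} C(15,j)·!(15-j) = C(15,10)·!5 + C(15,11)·!4 + C(15,12)·!3 + C(15,13)·!2 + C(15,14)·!1 + C(15,15)·!0 = 3003·44 + 1365·9 + 455·2 + 105·1 + 15·0 + 1·1 = 145433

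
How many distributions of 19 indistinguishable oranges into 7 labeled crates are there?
C(19+7-1, 7-1) = C(25, 6) = 177100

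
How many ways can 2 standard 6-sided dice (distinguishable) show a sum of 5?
Coefficient of x^5 in (x + x² + ... + x^6)^2. By inclusion-exclusion on dice exceeding 6: Σ_j (-1)^j C(2,j)·C(5-1-6j, 1) = C(2,0)·C(4,1) = 1·4 = 4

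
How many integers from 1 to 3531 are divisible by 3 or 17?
⌊3531/3⌋ + ⌊3531/17⌋ - ⌊3531/51⌋ = 1177 + 207 - 69 = 1315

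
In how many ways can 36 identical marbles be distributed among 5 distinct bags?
C(36+5-1, 5-1) = C(40, 4) = 91390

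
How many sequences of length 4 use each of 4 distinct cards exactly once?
4! = 24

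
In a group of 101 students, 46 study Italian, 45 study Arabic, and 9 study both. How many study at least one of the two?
|A∪B| = |A| + |B| - |A∩B| = 46 + 45 - 9 = 82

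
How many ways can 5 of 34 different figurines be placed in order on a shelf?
P(34,5) = 34!/(34-5)! = 33390720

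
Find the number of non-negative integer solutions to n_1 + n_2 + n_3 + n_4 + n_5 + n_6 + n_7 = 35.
C(35+7-1, 7-1) = C(41, 6) = 4496388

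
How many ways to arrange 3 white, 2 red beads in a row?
5! / (3! × 2!) = 10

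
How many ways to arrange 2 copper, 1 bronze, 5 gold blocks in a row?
8! / (2! × 1! × 5!) = 168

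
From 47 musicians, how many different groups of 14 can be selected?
C(47,14) = 47!/(14!×33!) = 341643774795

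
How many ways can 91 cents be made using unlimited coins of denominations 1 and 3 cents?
Coefficient of x^91 in 1/(1-x^1) · 1/(1-x^3). Use j coins of 3 for j = 0..⌊91/3⌋ = 30, the rest in 1s: 30 + 1 = 31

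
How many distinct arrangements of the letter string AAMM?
4! / (2! × 2!) = 6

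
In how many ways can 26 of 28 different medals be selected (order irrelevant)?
C(28,26) = 28!/(26!×2!) = 378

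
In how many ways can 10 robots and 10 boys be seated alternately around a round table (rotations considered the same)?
Fix one of the robots: (10-1)! ways for the remaining robots, × 10! ways for the boys = 362880 × 3628800 = 1316818944000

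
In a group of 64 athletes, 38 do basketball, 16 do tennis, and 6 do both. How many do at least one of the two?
|A∪B| = |A| + |B| - |A∩B| = 38 + 16 - 6 = 48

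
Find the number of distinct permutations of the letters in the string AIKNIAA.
7! / (1! × 3! × 2! × 1!) = 420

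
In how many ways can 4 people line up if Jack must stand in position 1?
Fix one position: (4-1)! = 6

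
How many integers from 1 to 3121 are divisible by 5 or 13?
⌊3121/5⌋ + ⌊3121/13⌋ - ⌊3121/65⌋ = 624 + 240 - 48 = 816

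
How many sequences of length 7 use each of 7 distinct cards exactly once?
7! = 5040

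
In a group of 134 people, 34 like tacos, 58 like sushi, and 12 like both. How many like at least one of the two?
|A∪B| = |A| + |B| - |A∩B| = 34 + 58 - 12 = 80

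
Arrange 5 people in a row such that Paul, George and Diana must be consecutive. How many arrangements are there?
Treat the 3 as one block: (5-3+1)! × 3! = 6 × 6 = 36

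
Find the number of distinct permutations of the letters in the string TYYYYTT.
7! / (4! × 3!) = 35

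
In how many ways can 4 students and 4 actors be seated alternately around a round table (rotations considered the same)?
Fix one of the students: (4-1)! ways for the remaining students, × 4! ways for the actors = 6 × 24 = 144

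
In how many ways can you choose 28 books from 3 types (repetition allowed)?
C(28+3-1, 3-1) = C(30, 2) = 435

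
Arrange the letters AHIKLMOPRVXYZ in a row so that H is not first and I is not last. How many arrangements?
By inclusion-exclusion: 13! - 2×(13-1)! + (13-2)! = 6227020800 - 958003200 + 39916800 = 5308934400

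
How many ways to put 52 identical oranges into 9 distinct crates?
C(52+9-1, 9-1) = C(60, 8) = 2558620845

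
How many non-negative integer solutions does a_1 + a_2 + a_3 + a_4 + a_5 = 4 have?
C(4+5-1, 5-1) = C(8, 4) = 70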